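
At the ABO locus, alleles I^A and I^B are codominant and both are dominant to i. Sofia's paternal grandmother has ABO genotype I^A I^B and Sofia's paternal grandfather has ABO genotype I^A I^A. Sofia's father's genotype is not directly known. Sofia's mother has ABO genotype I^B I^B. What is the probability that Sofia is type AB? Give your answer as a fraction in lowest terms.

3/4

Sofia's father's ABO genotype from I^A I^B × I^A I^A: 1/2 I^A I^A, 1/2 I^A I^B.
Crossing each possibility with the mother I^B I^B and summing P(type AB): 1/2·1 + 1/2·1/2 = 3/4.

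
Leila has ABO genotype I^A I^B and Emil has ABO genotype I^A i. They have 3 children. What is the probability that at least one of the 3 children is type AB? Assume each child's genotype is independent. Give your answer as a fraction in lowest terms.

ABO cross I^A I^B × I^A i → 1/2 A, 1/4 B, 1/4 AB.
So P(type AB) = 1/4 per child.
P(none) = (3/4)^3 = 27/64; P(at least one) = 1 − 27/64 = 37/64.

37/64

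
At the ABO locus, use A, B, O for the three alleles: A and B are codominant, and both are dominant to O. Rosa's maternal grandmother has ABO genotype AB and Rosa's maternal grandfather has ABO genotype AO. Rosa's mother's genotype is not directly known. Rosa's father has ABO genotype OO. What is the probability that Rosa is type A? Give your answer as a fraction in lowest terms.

Rosa's mother's ABO genotype from AB × AO: 1/4 AA, 1/4 AB, 1/4 AO, 1/4 BO.
Crossing each possibility with the father OO and summing P(type A): 1/4·1 + 1/4·1/2 + 1/4·1/2 + 1/4·0 = 1/2.

1/2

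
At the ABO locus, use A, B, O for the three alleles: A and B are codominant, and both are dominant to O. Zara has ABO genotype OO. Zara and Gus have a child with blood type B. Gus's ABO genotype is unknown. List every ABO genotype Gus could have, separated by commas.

For each candidate genotype of Gus, check whether crossing it with OO can produce every observed child phenotype.
  AA → possible child types {A} ✗
  AB → possible child types {A, B} ✓
  AO → possible child types {O, A} ✗
  BB → possible child types {B} ✓
  BO → possible child types {O, B} ✓
  OO → possible child types {O} ✗

AB, BB, BO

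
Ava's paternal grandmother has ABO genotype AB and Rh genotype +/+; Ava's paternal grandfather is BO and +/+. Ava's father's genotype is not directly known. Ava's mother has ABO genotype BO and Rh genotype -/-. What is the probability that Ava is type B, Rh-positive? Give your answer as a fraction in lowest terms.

Ava's father's ABO genotype from AB × BO: 1/4 AB, 1/4 AO, 1/4 BB, 1/4 BO.
Crossing each possibility with the mother BO and summing P(type B): 1/4·1/2 + 1/4·1/4 + 1/4·1 + 1/4·3/4 = 5/8.
Similarly for Rh via the father's Rh distribution: P(Rh+) = 1.
Independent loci: 5/8 × 1 = 5/8.

5/8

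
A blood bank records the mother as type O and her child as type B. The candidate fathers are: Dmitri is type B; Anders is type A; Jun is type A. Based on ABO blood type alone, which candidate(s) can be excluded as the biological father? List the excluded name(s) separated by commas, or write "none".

Anders, Jun

A candidate is excluded only if no genotype consistent with his phenotype could produce a type B child with a type O mother.
Anders (type A): no genotype consistent with that phenotype can produce a type-B child with a type-O mother.
Jun (type A): no genotype consistent with that phenotype can produce a type-B child with a type-O mother.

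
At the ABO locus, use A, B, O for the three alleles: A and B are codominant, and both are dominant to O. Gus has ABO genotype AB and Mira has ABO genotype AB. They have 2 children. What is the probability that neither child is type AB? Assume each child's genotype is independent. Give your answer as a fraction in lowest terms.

1/4

ABO cross AB × AB → 1/4 A, 1/4 B, 1/2 AB.
So P(type AB) = 1/2 per child.
P(not type AB) = 1/2 for one child; (1/2)^2 = 1/4.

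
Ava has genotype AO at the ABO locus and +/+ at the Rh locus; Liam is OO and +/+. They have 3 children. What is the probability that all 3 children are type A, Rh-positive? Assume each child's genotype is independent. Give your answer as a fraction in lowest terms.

1/8

ABO cross AO × OO → 1/2 O, 1/2 A.
Rh cross +/+ × +/+ → 1 Rh+; so P(type A, Rh-positive) = 1/2 × 1 = 1/2 per child.
All 3 independent: (1/2)^3 = 1/8.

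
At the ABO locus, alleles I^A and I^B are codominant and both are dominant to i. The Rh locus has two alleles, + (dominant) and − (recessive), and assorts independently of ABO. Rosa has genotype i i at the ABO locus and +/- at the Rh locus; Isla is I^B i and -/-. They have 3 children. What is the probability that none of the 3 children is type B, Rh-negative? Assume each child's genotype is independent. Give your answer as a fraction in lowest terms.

27/64

ABO cross i i × I^B i → 1/2 O, 1/2 B.
Rh cross +/- × -/- → 1/2 Rh+, 1/2 Rh-; so P(type B, Rh-negative) = 1/2 × 1/2 = 1/4 per child.
P(not type B, Rh-negative) = 3/4 for one child; (3/4)^3 = 27/64.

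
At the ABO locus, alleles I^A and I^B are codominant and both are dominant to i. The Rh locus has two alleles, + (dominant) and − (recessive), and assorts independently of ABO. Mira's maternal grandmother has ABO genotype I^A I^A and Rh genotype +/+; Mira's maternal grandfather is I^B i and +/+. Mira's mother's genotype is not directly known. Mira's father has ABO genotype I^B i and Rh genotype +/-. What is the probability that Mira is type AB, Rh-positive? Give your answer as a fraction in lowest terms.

1/4

Mira's mother's ABO genotype from I^A I^A × I^B i: 1/2 I^A I^B, 1/2 I^A i.
Crossing each possibility with the father I^B i and summing P(type AB): 1/2·1/4 + 1/2·1/4 = 1/4.
Similarly for Rh via the mother's Rh distribution: P(Rh+) = 1.
Independent loci: 1/4 × 1 = 1/4.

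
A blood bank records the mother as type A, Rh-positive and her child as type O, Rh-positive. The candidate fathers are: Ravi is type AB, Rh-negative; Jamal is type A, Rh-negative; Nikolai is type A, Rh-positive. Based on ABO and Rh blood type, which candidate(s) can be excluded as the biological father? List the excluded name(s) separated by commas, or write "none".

A candidate is excluded only if no genotype consistent with his phenotype could produce a type O, Rh-positive child with a type A, Rh-positive mother.
Ravi (type AB, Rh-): no genotype consistent with that phenotype can produce a type-O Rh+ child with a type-A mother.

Ravi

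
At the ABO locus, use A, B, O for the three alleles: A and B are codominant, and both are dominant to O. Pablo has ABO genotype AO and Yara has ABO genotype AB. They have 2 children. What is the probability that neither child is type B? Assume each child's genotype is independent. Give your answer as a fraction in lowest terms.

9/16

ABO cross AO × AB → 1/2 A, 1/4 B, 1/4 AB.
So P(type B) = 1/4 per child.
P(not type B) = 3/4 for one child; (3/4)^2 = 9/16.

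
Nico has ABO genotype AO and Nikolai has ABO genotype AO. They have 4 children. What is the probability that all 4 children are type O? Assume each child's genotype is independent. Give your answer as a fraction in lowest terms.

ABO cross AO × AO → 1/4 O, 3/4 A.
So P(type O) = 1/4 per child.
All 4 independent: (1/4)^4 = 1/256.

1/256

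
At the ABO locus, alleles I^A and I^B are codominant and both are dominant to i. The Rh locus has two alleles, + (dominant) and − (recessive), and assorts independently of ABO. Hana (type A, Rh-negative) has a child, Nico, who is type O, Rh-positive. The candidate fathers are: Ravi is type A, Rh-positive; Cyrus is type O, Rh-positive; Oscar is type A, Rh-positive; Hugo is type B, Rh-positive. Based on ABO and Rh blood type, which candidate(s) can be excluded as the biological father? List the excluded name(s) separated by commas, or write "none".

A candidate is excluded only if no genotype consistent with his phenotype could produce a type O, Rh-positive child with a type A, Rh-negative mother.
Every candidate has at least one consistent genotype combination, so none can be excluded.

none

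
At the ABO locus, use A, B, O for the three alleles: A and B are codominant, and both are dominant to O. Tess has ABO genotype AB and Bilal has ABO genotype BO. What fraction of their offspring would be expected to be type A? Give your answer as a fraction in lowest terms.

1/4

ABO cross AB × BO → offspring phenotypes: 1/4 A, 1/2 B, 1/4 AB.
So P(type A) = 1/4.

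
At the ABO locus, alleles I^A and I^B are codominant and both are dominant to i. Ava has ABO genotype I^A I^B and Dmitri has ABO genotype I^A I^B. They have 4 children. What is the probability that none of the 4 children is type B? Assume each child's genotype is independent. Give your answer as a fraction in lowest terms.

ABO cross I^A I^B × I^A I^B → 1/4 A, 1/4 B, 1/2 AB.
So P(type B) = 1/4 per child.
P(not type B) = 3/4 for one child; (3/4)^4 = 81/256.

81/256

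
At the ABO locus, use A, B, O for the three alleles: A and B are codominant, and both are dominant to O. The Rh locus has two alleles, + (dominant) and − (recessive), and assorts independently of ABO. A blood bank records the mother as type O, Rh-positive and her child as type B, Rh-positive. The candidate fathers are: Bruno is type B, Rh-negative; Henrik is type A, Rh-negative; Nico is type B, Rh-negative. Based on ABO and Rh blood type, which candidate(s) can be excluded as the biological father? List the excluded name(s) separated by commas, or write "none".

A candidate is excluded only if no genotype consistent with his phenotype could produce a type B, Rh-positive child with a type O, Rh-positive mother.
Henrik (type A, Rh-): no genotype consistent with that phenotype can produce a type-B Rh+ child with a type-O mother.

Henrik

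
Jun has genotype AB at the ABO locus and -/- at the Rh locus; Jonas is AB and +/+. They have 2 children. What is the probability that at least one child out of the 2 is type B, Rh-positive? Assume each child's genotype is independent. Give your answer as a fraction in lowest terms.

7/16

ABO cross AB × AB → 1/4 A, 1/4 B, 1/2 AB.
Rh cross -/- × +/+ → 1 Rh+; so P(type B, Rh-positive) = 1/4 × 1 = 1/4 per child.
P(none) = (3/4)^2 = 9/16; P(at least one) = 1 − 9/16 = 7/16.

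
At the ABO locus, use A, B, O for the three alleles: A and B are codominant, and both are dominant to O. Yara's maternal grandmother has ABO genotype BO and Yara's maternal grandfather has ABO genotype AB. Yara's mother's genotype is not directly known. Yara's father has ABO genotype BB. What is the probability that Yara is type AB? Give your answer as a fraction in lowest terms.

Yara's mother's ABO genotype from BO × AB: 1/4 AB, 1/4 AO, 1/4 BB, 1/4 BO.
Crossing each possibility with the father BB and summing P(type AB): 1/4·1/2 + 1/4·1/2 + 1/4·0 + 1/4·0 = 1/4.

1/4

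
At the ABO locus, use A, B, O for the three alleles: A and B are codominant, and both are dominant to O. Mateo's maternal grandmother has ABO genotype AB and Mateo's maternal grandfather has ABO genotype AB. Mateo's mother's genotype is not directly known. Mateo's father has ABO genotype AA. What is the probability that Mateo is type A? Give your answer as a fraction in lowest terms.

1/2

Mateo's mother's ABO genotype from AB × AB: 1/4 AA, 1/2 AB, 1/4 BB.
Crossing each possibility with the father AA and summing P(type A): 1/4·1 + 1/2·1/2 + 1/4·0 = 1/2.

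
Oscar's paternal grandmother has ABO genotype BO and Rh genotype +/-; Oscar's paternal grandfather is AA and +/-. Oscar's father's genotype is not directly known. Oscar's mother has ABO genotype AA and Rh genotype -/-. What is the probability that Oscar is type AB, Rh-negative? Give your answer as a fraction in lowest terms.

1/8

Oscar's father's ABO genotype from BO × AA: 1/2 AB, 1/2 AO.
Crossing each possibility with the mother AA and summing P(type AB): 1/2·1/2 + 1/2·0 = 1/4.
Similarly for Rh via the father's Rh distribution: P(Rh-) = 1/2.
Independent loci: 1/4 × 1/2 = 1/8.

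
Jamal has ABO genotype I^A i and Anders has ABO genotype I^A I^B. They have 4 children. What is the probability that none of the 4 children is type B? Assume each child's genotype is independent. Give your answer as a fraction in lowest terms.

ABO cross I^A i × I^A I^B → 1/2 A, 1/4 B, 1/4 AB.
So P(type B) = 1/4 per child.
P(not type B) = 3/4 for one child; (3/4)^4 = 81/256.

81/256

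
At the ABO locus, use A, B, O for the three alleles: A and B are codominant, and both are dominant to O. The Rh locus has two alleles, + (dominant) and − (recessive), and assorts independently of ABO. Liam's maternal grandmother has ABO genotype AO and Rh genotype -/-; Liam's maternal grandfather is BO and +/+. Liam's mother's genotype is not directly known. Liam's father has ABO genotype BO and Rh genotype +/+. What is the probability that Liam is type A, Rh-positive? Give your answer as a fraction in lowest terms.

Liam's mother's ABO genotype from AO × BO: 1/4 AB, 1/4 AO, 1/4 BO, 1/4 OO.
Crossing each possibility with the father BO and summing P(type A): 1/4·1/4 + 1/4·1/4 + 1/4·0 + 1/4·0 = 1/8.
Similarly for Rh via the mother's Rh distribution: P(Rh+) = 1.
Independent loci: 1/8 × 1 = 1/8.

1/8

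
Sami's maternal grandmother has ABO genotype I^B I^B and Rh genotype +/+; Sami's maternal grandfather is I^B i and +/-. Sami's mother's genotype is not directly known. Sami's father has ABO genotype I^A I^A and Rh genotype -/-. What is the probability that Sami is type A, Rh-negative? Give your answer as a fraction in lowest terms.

1/16

Sami's mother's ABO genotype from I^B I^B × I^B i: 1/2 I^B I^B, 1/2 I^B i.
Crossing each possibility with the father I^A I^A and summing P(type A): 1/2·0 + 1/2·1/2 = 1/4.
Similarly for Rh via the mother's Rh distribution: P(Rh-) = 1/4.
Independent loci: 1/4 × 1/4 = 1/16.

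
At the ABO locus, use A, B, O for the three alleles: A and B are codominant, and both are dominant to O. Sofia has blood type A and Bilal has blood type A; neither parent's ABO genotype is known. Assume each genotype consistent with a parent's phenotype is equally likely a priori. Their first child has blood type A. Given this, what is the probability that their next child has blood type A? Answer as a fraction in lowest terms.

Possible genotypes: Sofia ∈ {AA, AO}; Bilal ∈ {AA, AO}.
Weight each parental genotype pair by prior × P(type-A child):
  AA × AA: posterior weight 4/15; P(next child type A) = 1.
  AA × AO: posterior weight 4/15; P(next child type A) = 1.
  AO × AA: posterior weight 4/15; P(next child type A) = 1.
  AO × AO: posterior weight 1/5; P(next child type A) = 3/4.
Weighted sum = 19/20.

19/20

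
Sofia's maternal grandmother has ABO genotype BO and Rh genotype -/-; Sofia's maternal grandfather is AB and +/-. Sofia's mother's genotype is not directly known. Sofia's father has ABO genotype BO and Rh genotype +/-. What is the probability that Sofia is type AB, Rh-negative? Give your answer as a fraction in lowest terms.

3/64

Sofia's mother's ABO genotype from BO × AB: 1/4 AB, 1/4 AO, 1/4 BB, 1/4 BO.
Crossing each possibility with the father BO and summing P(type AB): 1/4·1/4 + 1/4·1/4 + 1/4·0 + 1/4·0 = 1/8.
Similarly for Rh via the mother's Rh distribution: P(Rh-) = 3/8.
Independent loci: 1/8 × 3/8 = 3/64.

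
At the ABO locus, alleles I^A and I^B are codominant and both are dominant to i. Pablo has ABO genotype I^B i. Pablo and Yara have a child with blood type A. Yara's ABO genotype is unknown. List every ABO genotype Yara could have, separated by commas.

For each candidate genotype of Yara, check whether crossing it with I^B i can produce every observed child phenotype.
  I^A I^A → possible child types {A, AB} ✓
  I^A I^B → possible child types {A, B, AB} ✓
  I^A i → possible child types {O, A, B, AB} ✓
  I^B I^B → possible child types {B} ✗
  I^B i → possible child types {O, B} ✗
  i i → possible child types {O, B} ✗

I^A I^A, I^A I^B, I^A i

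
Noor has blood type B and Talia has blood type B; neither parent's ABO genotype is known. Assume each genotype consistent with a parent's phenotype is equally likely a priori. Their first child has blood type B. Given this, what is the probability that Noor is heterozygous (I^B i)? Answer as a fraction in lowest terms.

Possible genotypes: Noor ∈ {I^B I^B, I^B i}; Talia ∈ {I^B I^B, I^B i}.
Weight each parental genotype pair by prior × P(type-B child):
  I^B I^B × I^B I^B: posterior weight 4/15.
  I^B I^B × I^B i: posterior weight 4/15.
  I^B i × I^B I^B: posterior weight 4/15.
  I^B i × I^B i: posterior weight 1/5.
Sum the posterior weight over pairs where Noor is I^B i: 7/15.

7/15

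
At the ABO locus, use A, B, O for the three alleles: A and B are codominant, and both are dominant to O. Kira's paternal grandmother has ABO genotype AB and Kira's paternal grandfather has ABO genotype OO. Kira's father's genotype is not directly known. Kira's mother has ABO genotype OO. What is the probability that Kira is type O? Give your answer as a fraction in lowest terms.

1/2

Kira's father's ABO genotype from AB × OO: 1/2 AO, 1/2 BO.
Crossing each possibility with the mother OO and summing P(type O): 1/2·1/2 + 1/2·1/2 = 1/2.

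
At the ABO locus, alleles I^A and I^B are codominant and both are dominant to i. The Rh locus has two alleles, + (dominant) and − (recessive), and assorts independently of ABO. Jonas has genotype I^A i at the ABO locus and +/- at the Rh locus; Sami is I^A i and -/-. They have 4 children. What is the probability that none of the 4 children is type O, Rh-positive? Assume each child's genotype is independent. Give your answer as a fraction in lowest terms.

2401/4096

ABO cross I^A i × I^A i → 1/4 O, 3/4 A.
Rh cross +/- × -/- → 1/2 Rh+, 1/2 Rh-; so P(type O, Rh-positive) = 1/4 × 1/2 = 1/8 per child.
P(not type O, Rh-positive) = 7/8 for one child; (7/8)^4 = 2401/4096.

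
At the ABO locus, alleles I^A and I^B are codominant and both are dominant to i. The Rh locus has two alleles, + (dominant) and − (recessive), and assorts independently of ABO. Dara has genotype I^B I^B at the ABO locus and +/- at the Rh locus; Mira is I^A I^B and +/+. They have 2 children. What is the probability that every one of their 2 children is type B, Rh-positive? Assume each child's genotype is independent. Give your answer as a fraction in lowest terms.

ABO cross I^B I^B × I^A I^B → 1/2 B, 1/2 AB.
Rh cross +/- × +/+ → 1 Rh+; so P(type B, Rh-positive) = 1/2 × 1 = 1/2 per child.
All 2 independent: (1/2)^2 = 1/4.

1/4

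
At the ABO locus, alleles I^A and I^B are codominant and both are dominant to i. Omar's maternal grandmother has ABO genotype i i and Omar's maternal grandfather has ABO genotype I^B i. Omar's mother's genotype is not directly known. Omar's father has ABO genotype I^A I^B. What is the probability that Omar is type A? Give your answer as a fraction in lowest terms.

Omar's mother's ABO genotype from i i × I^B i: 1/2 I^B i, 1/2 i i.
Crossing each possibility with the father I^A I^B and summing P(type A): 1/2·1/4 + 1/2·1/2 = 3/8.

3/8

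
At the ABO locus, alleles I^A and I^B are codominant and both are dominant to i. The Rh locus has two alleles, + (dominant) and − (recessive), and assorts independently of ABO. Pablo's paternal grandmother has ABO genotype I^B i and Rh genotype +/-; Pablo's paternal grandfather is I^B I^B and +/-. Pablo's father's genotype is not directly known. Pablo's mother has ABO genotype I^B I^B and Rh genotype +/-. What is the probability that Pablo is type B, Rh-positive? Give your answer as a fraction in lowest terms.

Pablo's father's ABO genotype from I^B i × I^B I^B: 1/2 I^B I^B, 1/2 I^B i.
Crossing each possibility with the mother I^B I^B and summing P(type B): 1/2·1 + 1/2·1 = 1.
Similarly for Rh via the father's Rh distribution: P(Rh+) = 3/4.
Independent loci: 1 × 3/4 = 3/4.

3/4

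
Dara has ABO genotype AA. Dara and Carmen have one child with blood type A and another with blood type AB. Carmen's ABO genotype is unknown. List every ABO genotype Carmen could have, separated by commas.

AB, BO

For each candidate genotype of Carmen, check whether crossing it with AA can produce every observed child phenotype.
  AA → possible child types {A} ✗
  AB → possible child types {A, AB} ✓
  AO → possible child types {A} ✗
  BB → possible child types {AB} ✗
  BO → possible child types {A, AB} ✓
  OO → possible child types {A} ✗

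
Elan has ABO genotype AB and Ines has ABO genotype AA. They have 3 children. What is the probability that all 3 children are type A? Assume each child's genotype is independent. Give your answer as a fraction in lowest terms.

1/8

ABO cross AB × AA → 1/2 A, 1/2 AB.
So P(type A) = 1/2 per child.
All 3 independent: (1/2)^3 = 1/8.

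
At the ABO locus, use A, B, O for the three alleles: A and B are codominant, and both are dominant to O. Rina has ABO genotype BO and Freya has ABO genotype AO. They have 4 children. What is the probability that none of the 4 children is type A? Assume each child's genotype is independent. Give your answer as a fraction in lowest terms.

ABO cross BO × AO → 1/4 O, 1/4 A, 1/4 B, 1/4 AB.
So P(type A) = 1/4 per child.
P(not type A) = 3/4 for one child; (3/4)^4 = 81/256.

81/256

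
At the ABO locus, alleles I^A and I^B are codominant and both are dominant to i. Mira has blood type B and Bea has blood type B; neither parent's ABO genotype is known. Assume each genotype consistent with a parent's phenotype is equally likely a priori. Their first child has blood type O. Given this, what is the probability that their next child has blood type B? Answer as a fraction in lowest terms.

Possible genotypes: Mira ∈ {I^B I^B, I^B i}; Bea ∈ {I^B I^B, I^B i}.
Weight each parental genotype pair by prior × P(type-O child):
  I^B i × I^B i: posterior weight 1; P(next child type B) = 3/4.
Weighted sum = 3/4.

3/4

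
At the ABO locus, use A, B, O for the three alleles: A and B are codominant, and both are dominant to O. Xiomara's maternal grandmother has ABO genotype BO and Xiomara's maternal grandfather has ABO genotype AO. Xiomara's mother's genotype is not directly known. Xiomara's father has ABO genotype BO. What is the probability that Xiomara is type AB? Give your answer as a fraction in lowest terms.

1/8

Xiomara's mother's ABO genotype from BO × AO: 1/4 AB, 1/4 AO, 1/4 BO, 1/4 OO.
Crossing each possibility with the father BO and summing P(type AB): 1/4·1/4 + 1/4·1/4 + 1/4·0 + 1/4·0 = 1/8.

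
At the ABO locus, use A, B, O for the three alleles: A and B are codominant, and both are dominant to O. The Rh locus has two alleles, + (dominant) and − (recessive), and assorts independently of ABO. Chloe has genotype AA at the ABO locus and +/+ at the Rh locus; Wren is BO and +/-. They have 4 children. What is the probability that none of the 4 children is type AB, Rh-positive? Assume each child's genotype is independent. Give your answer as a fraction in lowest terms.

1/16

ABO cross AA × BO → 1/2 A, 1/2 AB.
Rh cross +/+ × +/- → 1 Rh+; so P(type AB, Rh-positive) = 1/2 × 1 = 1/2 per child.
P(not type AB, Rh-positive) = 1/2 for one child; (1/2)^4 = 1/16.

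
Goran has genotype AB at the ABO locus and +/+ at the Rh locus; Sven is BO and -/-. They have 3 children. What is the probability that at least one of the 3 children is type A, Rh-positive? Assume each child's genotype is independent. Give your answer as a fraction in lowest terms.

ABO cross AB × BO → 1/4 A, 1/2 B, 1/4 AB.
Rh cross +/+ × -/- → 1 Rh+; so P(type A, Rh-positive) = 1/4 × 1 = 1/4 per child.
P(none) = (3/4)^3 = 27/64; P(at least one) = 1 − 27/64 = 37/64.

37/64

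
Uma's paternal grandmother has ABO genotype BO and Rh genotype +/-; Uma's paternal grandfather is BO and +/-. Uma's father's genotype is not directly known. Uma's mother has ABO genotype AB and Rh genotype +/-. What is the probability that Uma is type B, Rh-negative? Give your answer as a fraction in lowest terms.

1/8

Uma's father's ABO genotype from BO × BO: 1/4 BB, 1/2 BO, 1/4 OO.
Crossing each possibility with the mother AB and summing P(type B): 1/4·1/2 + 1/2·1/2 + 1/4·1/2 = 1/2.
Similarly for Rh via the father's Rh distribution: P(Rh-) = 1/4.
Independent loci: 1/2 × 1/4 = 1/8.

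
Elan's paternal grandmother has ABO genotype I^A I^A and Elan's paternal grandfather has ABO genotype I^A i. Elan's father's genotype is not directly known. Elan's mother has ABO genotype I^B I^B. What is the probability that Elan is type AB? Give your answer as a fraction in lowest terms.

3/4

Elan's father's ABO genotype from I^A I^A × I^A i: 1/2 I^A I^A, 1/2 I^A i.
Crossing each possibility with the mother I^B I^B and summing P(type AB): 1/2·1 + 1/2·1/2 = 3/4.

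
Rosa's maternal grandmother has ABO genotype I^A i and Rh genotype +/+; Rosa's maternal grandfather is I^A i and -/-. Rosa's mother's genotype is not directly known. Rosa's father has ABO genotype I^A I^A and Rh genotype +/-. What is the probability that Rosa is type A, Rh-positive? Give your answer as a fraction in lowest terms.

3/4

Rosa's mother's ABO genotype from I^A i × I^A i: 1/4 I^A I^A, 1/2 I^A i, 1/4 i i.
Crossing each possibility with the father I^A I^A and summing P(type A): 1/4·1 + 1/2·1 + 1/4·1 = 1.
Similarly for Rh via the mother's Rh distribution: P(Rh+) = 3/4.
Independent loci: 1 × 3/4 = 3/4.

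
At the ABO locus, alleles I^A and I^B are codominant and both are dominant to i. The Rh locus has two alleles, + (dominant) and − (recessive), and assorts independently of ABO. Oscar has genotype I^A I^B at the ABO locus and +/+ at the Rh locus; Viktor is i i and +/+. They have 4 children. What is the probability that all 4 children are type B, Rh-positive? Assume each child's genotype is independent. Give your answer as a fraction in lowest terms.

1/16

ABO cross I^A I^B × i i → 1/2 A, 1/2 B.
Rh cross +/+ × +/+ → 1 Rh+; so P(type B, Rh-positive) = 1/2 × 1 = 1/2 per child.
All 4 independent: (1/2)^4 = 1/16.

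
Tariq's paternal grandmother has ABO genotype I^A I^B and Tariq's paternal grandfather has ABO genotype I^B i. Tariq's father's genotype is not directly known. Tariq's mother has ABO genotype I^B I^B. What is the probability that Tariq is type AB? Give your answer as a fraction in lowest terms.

1/4

Tariq's father's ABO genotype from I^A I^B × I^B i: 1/4 I^A I^B, 1/4 I^A i, 1/4 I^B I^B, 1/4 I^B i.
Crossing each possibility with the mother I^B I^B and summing P(type AB): 1/4·1/2 + 1/4·1/2 + 1/4·0 + 1/4·0 = 1/4.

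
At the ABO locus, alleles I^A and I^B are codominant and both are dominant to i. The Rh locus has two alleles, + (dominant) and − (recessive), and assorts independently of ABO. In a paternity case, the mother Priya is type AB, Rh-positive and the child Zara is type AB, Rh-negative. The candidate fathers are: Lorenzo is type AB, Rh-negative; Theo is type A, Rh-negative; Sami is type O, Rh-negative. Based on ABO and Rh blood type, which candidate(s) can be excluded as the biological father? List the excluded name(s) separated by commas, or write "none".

Sami

A candidate is excluded only if no genotype consistent with his phenotype could produce a type AB, Rh-negative child with a type AB, Rh-positive mother.
Sami (type O, Rh-): no genotype consistent with that phenotype can produce a type-AB Rh- child with a type-AB mother.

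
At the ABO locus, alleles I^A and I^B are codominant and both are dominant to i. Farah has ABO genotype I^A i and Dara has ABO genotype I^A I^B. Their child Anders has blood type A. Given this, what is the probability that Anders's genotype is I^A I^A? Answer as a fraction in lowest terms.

Cross I^A i × I^A I^B → 1/4 I^A I^A, 1/4 I^A I^B, 1/4 I^A i, 1/4 I^B i.
Type-A genotypes among offspring: I^A I^A (1/4), I^A i (1/4); total 1/2.
P(I^A I^A | type A) = (1/4) / (1/2) = 1/2.

1/2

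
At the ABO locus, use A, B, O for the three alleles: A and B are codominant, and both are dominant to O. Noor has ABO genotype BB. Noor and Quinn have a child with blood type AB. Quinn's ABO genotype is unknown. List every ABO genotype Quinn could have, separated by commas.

For each candidate genotype of Quinn, check whether crossing it with BB can produce every observed child phenotype.
  AA → possible child types {AB} ✓
  AB → possible child types {B, AB} ✓
  AO → possible child types {B, AB} ✓
  BB → possible child types {B} ✗
  BO → possible child types {B} ✗
  OO → possible child types {B} ✗

AA, AB, AO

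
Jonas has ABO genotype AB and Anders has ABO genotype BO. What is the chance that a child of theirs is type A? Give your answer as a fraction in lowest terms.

1/4

ABO cross AB × BO → offspring phenotypes: 1/4 A, 1/2 B, 1/4 AB.
So P(type A) = 1/4.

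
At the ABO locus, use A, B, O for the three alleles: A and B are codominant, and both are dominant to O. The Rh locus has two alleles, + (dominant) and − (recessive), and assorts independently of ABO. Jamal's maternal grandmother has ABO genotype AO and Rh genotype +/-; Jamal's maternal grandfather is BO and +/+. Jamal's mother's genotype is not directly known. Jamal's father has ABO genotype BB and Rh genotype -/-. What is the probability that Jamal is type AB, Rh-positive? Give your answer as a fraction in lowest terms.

Jamal's mother's ABO genotype from AO × BO: 1/4 AB, 1/4 AO, 1/4 BO, 1/4 OO.
Crossing each possibility with the father BB and summing P(type AB): 1/4·1/2 + 1/4·1/2 + 1/4·0 + 1/4·0 = 1/4.
Similarly for Rh via the mother's Rh distribution: P(Rh+) = 3/4.
Independent loci: 1/4 × 3/4 = 3/16.

3/16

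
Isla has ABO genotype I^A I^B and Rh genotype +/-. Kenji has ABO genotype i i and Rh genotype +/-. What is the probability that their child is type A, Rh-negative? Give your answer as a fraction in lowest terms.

1/8

ABO cross I^A I^B × i i → offspring phenotypes: 1/2 A, 1/2 B.
Rh cross +/- × +/- → 3/4 Rh+, 1/4 Rh-.
Independent loci: P(type A, Rh-negative) = 1/2 × 1/4 = 1/8.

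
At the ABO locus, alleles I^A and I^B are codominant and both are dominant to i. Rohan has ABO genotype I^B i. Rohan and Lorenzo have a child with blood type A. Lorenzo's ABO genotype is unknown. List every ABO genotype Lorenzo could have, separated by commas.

I^A I^A, I^A I^B, I^A i

For each candidate genotype of Lorenzo, check whether crossing it with I^B i can produce every observed child phenotype.
  I^A I^A → possible child types {A, AB} ✓
  I^A I^B → possible child types {A, B, AB} ✓
  I^A i → possible child types {O, A, B, AB} ✓
  I^B I^B → possible child types {B} ✗
  I^B i → possible child types {O, B} ✗
  i i → possible child types {O, B} ✗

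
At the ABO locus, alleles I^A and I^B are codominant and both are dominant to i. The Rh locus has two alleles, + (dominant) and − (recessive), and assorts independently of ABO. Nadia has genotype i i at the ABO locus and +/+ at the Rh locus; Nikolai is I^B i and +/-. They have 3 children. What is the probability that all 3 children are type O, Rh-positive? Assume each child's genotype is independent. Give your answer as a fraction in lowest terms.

ABO cross i i × I^B i → 1/2 O, 1/2 B.
Rh cross +/+ × +/- → 1 Rh+; so P(type O, Rh-positive) = 1/2 × 1 = 1/2 per child.
All 3 independent: (1/2)^3 = 1/8.

1/8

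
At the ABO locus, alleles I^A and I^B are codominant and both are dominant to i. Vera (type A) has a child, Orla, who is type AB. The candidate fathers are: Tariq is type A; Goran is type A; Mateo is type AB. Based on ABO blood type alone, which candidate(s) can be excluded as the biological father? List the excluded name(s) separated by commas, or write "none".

Tariq, Goran

A candidate is excluded only if no genotype consistent with his phenotype could produce a type AB child with a type A mother.
Tariq (type A): no genotype consistent with that phenotype can produce a type-AB child with a type-A mother.
Goran (type A): no genotype consistent with that phenotype can produce a type-AB child with a type-A mother.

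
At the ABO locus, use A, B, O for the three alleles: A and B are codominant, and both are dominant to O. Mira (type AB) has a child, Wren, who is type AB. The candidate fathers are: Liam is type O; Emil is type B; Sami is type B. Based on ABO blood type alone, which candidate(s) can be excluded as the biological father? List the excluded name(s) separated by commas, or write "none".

A candidate is excluded only if no genotype consistent with his phenotype could produce a type AB child with a type AB mother.
Liam (type O): no genotype consistent with that phenotype can produce a type-AB child with a type-AB mother.

Liam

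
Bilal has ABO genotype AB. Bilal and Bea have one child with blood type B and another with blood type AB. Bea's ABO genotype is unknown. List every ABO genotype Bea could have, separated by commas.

For each candidate genotype of Bea, check whether crossing it with AB can produce every observed child phenotype.
  AA → possible child types {A, AB} ✗
  AB → possible child types {A, B, AB} ✓
  AO → possible child types {A, B, AB} ✓
  BB → possible child types {B, AB} ✓
  BO → possible child types {A, B, AB} ✓
  OO → possible child types {A, B} ✗

AB, AO, BB, BO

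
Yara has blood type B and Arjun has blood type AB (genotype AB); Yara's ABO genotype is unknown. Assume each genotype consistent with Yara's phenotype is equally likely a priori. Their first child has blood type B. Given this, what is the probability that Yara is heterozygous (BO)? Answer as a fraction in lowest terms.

1/2

Possible genotypes: Yara ∈ {BB, BO}; Arjun ∈ {AB}.
Weight each parental genotype pair by prior × P(type-B child):
  BB × AB: posterior weight 1/2.
  BO × AB: posterior weight 1/2.
Sum the posterior weight over pairs where Yara is BO: 1/2.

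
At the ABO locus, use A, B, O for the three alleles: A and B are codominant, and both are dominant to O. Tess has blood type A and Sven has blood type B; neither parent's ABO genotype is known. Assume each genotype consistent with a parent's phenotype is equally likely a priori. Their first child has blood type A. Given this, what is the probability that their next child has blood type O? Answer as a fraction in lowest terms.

Possible genotypes: Tess ∈ {AA, AO}; Sven ∈ {BB, BO}.
Weight each parental genotype pair by prior × P(type-A child):
  AA × BO: posterior weight 2/3; P(next child type O) = 0.
  AO × BO: posterior weight 1/3; P(next child type O) = 1/4.
Weighted sum = 1/12.

1/12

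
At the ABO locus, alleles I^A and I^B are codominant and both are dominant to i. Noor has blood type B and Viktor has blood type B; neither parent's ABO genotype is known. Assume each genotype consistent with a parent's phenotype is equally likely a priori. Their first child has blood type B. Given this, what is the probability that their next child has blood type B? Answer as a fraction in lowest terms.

19/20

Possible genotypes: Noor ∈ {I^B I^B, I^B i}; Viktor ∈ {I^B I^B, I^B i}.
Weight each parental genotype pair by prior × P(type-B child):
  I^B I^B × I^B I^B: posterior weight 4/15; P(next child type B) = 1.
  I^B I^B × I^B i: posterior weight 4/15; P(next child type B) = 1.
  I^B i × I^B I^B: posterior weight 4/15; P(next child type B) = 1.
  I^B i × I^B i: posterior weight 1/5; P(next child type B) = 3/4.
Weighted sum = 19/20.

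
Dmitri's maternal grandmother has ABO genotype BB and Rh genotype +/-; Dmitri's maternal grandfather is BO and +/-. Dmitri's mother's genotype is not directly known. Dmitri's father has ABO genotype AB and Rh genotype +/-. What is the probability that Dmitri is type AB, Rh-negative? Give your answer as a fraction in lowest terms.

3/32

Dmitri's mother's ABO genotype from BB × BO: 1/2 BB, 1/2 BO.
Crossing each possibility with the father AB and summing P(type AB): 1/2·1/2 + 1/2·1/4 = 3/8.
Similarly for Rh via the mother's Rh distribution: P(Rh-) = 1/4.
Independent loci: 3/8 × 1/4 = 3/32.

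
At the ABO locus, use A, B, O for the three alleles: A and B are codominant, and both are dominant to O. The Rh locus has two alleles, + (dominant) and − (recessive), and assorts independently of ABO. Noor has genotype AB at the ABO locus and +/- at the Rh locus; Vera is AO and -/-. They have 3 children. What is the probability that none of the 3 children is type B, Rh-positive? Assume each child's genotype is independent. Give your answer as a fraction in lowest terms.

343/512

ABO cross AB × AO → 1/2 A, 1/4 B, 1/4 AB.
Rh cross +/- × -/- → 1/2 Rh+, 1/2 Rh-; so P(type B, Rh-positive) = 1/4 × 1/2 = 1/8 per child.
P(not type B, Rh-positive) = 7/8 for one child; (7/8)^3 = 343/512.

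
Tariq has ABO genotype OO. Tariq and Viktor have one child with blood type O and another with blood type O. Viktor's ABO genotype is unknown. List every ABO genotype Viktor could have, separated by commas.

For each candidate genotype of Viktor, check whether crossing it with OO can produce every observed child phenotype.
  AA → possible child types {A} ✗
  AB → possible child types {A, B} ✗
  AO → possible child types {O, A} ✓
  BB → possible child types {B} ✗
  BO → possible child types {O, B} ✓
  OO → possible child types {O} ✓

AO, BO, OO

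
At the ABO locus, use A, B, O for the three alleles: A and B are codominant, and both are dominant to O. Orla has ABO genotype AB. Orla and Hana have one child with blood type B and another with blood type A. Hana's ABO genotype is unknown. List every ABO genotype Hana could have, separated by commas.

For each candidate genotype of Hana, check whether crossing it with AB can produce every observed child phenotype.
  AA → possible child types {A, AB} ✗
  AB → possible child types {A, B, AB} ✓
  AO → possible child types {A, B, AB} ✓
  BB → possible child types {B, AB} ✗
  BO → possible child types {A, B, AB} ✓
  OO → possible child types {A, B} ✓

AB, AO, BO, OO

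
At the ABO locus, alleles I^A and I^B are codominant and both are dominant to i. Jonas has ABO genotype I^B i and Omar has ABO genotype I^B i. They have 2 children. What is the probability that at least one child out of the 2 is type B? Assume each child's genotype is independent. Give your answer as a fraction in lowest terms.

ABO cross I^B i × I^B i → 1/4 O, 3/4 B.
So P(type B) = 3/4 per child.
P(none) = (1/4)^2 = 1/16; P(at least one) = 1 − 1/16 = 15/16.

15/16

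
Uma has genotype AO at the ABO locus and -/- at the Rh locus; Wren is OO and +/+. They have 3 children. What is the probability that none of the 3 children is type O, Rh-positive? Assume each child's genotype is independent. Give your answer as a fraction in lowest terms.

1/8

ABO cross AO × OO → 1/2 O, 1/2 A.
Rh cross -/- × +/+ → 1 Rh+; so P(type O, Rh-positive) = 1/2 × 1 = 1/2 per child.
P(not type O, Rh-positive) = 1/2 for one child; (1/2)^3 = 1/8.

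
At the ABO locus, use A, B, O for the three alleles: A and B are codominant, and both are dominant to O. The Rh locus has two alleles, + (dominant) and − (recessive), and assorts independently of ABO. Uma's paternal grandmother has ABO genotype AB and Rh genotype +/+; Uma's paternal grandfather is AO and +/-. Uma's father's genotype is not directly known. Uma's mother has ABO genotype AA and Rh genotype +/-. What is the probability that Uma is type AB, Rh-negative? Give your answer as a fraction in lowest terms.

Uma's father's ABO genotype from AB × AO: 1/4 AA, 1/4 AB, 1/4 AO, 1/4 BO.
Crossing each possibility with the mother AA and summing P(type AB): 1/4·0 + 1/4·1/2 + 1/4·0 + 1/4·1/2 = 1/4.
Similarly for Rh via the father's Rh distribution: P(Rh-) = 1/8.
Independent loci: 1/4 × 1/8 = 1/32.

1/32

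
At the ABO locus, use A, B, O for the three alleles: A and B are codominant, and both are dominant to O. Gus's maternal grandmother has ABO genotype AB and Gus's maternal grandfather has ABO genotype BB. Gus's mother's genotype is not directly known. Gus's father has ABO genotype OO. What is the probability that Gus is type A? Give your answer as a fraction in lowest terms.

1/4

Gus's mother's ABO genotype from AB × BB: 1/2 AB, 1/2 BB.
Crossing each possibility with the father OO and summing P(type A): 1/2·1/2 + 1/2·0 = 1/4.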